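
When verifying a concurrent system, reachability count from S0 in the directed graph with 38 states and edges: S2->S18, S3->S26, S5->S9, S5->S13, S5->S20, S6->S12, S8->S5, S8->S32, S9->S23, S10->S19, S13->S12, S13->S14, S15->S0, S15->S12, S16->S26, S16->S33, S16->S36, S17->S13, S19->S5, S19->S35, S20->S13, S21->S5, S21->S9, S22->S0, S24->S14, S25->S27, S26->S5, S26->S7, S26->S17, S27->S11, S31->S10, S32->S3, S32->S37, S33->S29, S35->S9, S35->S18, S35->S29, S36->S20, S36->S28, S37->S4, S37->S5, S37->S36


BFS from S0:
  layer 0: {S0}
Reachable set: {S0}
Count = 1

1


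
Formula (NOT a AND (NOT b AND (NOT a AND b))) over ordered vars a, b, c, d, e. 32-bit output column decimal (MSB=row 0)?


Formula: (NOT a AND (NOT b AND (NOT a AND b))) over a, b, c, d, e (32 rows)
Evaluate each row (bits = a,b,c,d,e, MSB first):
  row 0 [00000]: (NOT 0 AND (NOT 0 AND (NOT 0 AND 0))) -> 0
  row 1 [00001]: (NOT 0 AND (NOT 0 AND (NOT 0 AND 0))) -> 0
  row 2 [00010]: (NOT 0 AND (NOT 0 AND (NOT 0 AND 0))) -> 0
  row 3 [00011]: (NOT 0 AND (NOT 0 AND (NOT 0 AND 0))) -> 0
  row 4 [00100]: (NOT 0 AND (NOT 0 AND (NOT 0 AND 0))) -> 0
  row 5 [00101]: (NOT 0 AND (NOT 0 AND (NOT 0 AND 0))) -> 0
  row 6 [00110]: (NOT 0 AND (NOT 0 AND (NOT 0 AND 0))) -> 0
  row 7 [00111]: (NOT 0 AND (NOT 0 AND (NOT 0 AND 0))) -> 0
  row 8 [01000]: (NOT 0 AND (NOT 1 AND (NOT 0 AND 1))) -> 0
  row 9 [01001]: (NOT 0 AND (NOT 1 AND (NOT 0 AND 1))) -> 0
  row 10 [01010]: (NOT 0 AND (NOT 1 AND (NOT 0 AND 1))) -> 0
  row 11 [01011]: (NOT 0 AND (NOT 1 AND (NOT 0 AND 1))) -> 0
  row 12 [01100]: (NOT 0 AND (NOT 1 AND (NOT 0 AND 1))) -> 0
  row 13 [01101]: (NOT 0 AND (NOT 1 AND (NOT 0 AND 1))) -> 0
  row 14 [01110]: (NOT 0 AND (NOT 1 AND (NOT 0 AND 1))) -> 0
  row 15 [01111]: (NOT 0 AND (NOT 1 AND (NOT 0 AND 1))) -> 0
  row 16 [10000]: (NOT 1 AND (NOT 0 AND (NOT 1 AND 0))) -> 0
  row 17 [10001]: (NOT 1 AND (NOT 0 AND (NOT 1 AND 0))) -> 0
  row 18 [10010]: (NOT 1 AND (NOT 0 AND (NOT 1 AND 0))) -> 0
  row 19 [10011]: (NOT 1 AND (NOT 0 AND (NOT 1 AND 0))) -> 0
  row 20 [10100]: (NOT 1 AND (NOT 0 AND (NOT 1 AND 0))) -> 0
  row 21 [10101]: (NOT 1 AND (NOT 0 AND (NOT 1 AND 0))) -> 0
  row 22 [10110]: (NOT 1 AND (NOT 0 AND (NOT 1 AND 0))) -> 0
  row 23 [10111]: (NOT 1 AND (NOT 0 AND (NOT 1 AND 0))) -> 0
  row 24 [11000]: (NOT 1 AND (NOT 1 AND (NOT 1 AND 1))) -> 0
  row 25 [11001]: (NOT 1 AND (NOT 1 AND (NOT 1 AND 1))) -> 0
  row 26 [11010]: (NOT 1 AND (NOT 1 AND (NOT 1 AND 1))) -> 0
  row 27 [11011]: (NOT 1 AND (NOT 1 AND (NOT 1 AND 1))) -> 0
  row 28 [11100]: (NOT 1 AND (NOT 1 AND (NOT 1 AND 1))) -> 0
  row 29 [11101]: (NOT 1 AND (NOT 1 AND (NOT 1 AND 1))) -> 0
  row 30 [11110]: (NOT 1 AND (NOT 1 AND (NOT 1 AND 1))) -> 0
  row 31 [11111]: (NOT 1 AND (NOT 1 AND (NOT 1 AND 1))) -> 0
Full result column, 4 rows per line (a,b,c fixed per line; d,e runs 00..11 left to right):
  rows 0-3 [a,b,c=000]: 0000  = hex 0
  rows 4-7 [a,b,c=001]: 0000  = hex 0
  rows 8-11 [a,b,c=010]: 0000  = hex 0
  rows 12-15 [a,b,c=011]: 0000  = hex 0
  rows 16-19 [a,b,c=100]: 0000  = hex 0
  rows 20-23 [a,b,c=101]: 0000  = hex 0
  rows 24-27 [a,b,c=110]: 0000  = hex 0
  rows 28-31 [a,b,c=111]: 0000  = hex 0
Output column (row 0 .. row 31) = 00000000000000000000000000000000
Output column grouped in 4s = 0000 0000 0000 0000 0000 0000 0000 0000 = 0x00000000
Convert to decimal digit by digit (value = value*16 + digit):
  0 -> 0
  0*16 + 0 = 0
  0*16 + 0 = 0
  0*16 + 0 = 0
  0*16 + 0 = 0
  0*16 + 0 = 0
  0*16 + 0 = 0
  0*16 + 0 = 0
Decimal = 0

0


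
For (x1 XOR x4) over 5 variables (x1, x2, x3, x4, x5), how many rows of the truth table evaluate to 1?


Formula: (x1 XOR x4) over 5 vars (32 rows)
Evaluate each row (x1, x2, x3, x4, x5 as bits, MSB first):
  row 0 [00000]: (0 XOR 0) -> 0
  row 1 [00001]: (0 XOR 0) -> 0
  row 2 [00010]: (0 XOR 1) -> 1
  row 3 [00011]: (0 XOR 1) -> 1
  row 4 [00100]: (0 XOR 0) -> 0
  row 5 [00101]: (0 XOR 0) -> 0
  row 6 [00110]: (0 XOR 1) -> 1
  row 7 [00111]: (0 XOR 1) -> 1
  row 8 [01000]: (0 XOR 0) -> 0
  row 9 [01001]: (0 XOR 0) -> 0
  row 10 [01010]: (0 XOR 1) -> 1
  row 11 [01011]: (0 XOR 1) -> 1
  row 12 [01100]: (0 XOR 0) -> 0
  row 13 [01101]: (0 XOR 0) -> 0
  row 14 [01110]: (0 XOR 1) -> 1
  row 15 [01111]: (0 XOR 1) -> 1
  row 16 [10000]: (1 XOR 0) -> 1
  row 17 [10001]: (1 XOR 0) -> 1
  row 18 [10010]: (1 XOR 1) -> 0
  row 19 [10011]: (1 XOR 1) -> 0
  row 20 [10100]: (1 XOR 0) -> 1
  row 21 [10101]: (1 XOR 0) -> 1
  row 22 [10110]: (1 XOR 1) -> 0
  row 23 [10111]: (1 XOR 1) -> 0
  row 24 [11000]: (1 XOR 0) -> 1
  row 25 [11001]: (1 XOR 0) -> 1
  row 26 [11010]: (1 XOR 1) -> 0
  row 27 [11011]: (1 XOR 1) -> 0
  row 28 [11100]: (1 XOR 0) -> 1
  row 29 [11101]: (1 XOR 0) -> 1
  row 30 [11110]: (1 XOR 1) -> 0
  row 31 [11111]: (1 XOR 1) -> 0
Full result column, 8 rows per line (x1,x2 fixed per line; x3,x4,x5 runs 000..111 left to right):
  rows 0-7 [x1,x2=00]: 00110011  (ones: 4)
  rows 8-15 [x1,x2=01]: 00110011  (ones: 4)
  rows 16-23 [x1,x2=10]: 11001100  (ones: 4)
  rows 24-31 [x1,x2=11]: 11001100  (ones: 4)
Count of 1-rows = 4+4+4+4 = 16

16


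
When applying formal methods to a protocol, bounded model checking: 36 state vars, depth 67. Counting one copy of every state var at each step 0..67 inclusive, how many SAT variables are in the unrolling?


BMC unrolls to depth k, creating one copy of each state var for steps 0..k.
Step count = 67 + 1 = 68 (steps 0 through 67)
Vars per step = 36
Total = 36 * 68 = 2448

2448


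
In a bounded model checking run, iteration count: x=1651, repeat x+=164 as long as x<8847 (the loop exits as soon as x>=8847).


Step 1: x goes from 1651 toward 8847 by 164; the body runs while x<8847, so iterations = ceil((bound-start)/step)
Step 2: Distance=7196
Step 3: ceil(7196/164)=44

44


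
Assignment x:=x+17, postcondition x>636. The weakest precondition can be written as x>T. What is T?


Formula: wp(x:=E, P) = P[E/x] (substitute E for x in postcondition)
Step 1: Postcondition: x>636
Step 2: Substitute x+17 for x: x+17>636
Step 3: Solve for x: x > 636-17 = 619

619


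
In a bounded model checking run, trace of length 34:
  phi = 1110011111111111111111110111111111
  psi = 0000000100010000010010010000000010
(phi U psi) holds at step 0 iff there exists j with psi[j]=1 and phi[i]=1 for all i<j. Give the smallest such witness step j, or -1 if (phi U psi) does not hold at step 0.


(phi U psi) at 0: need smallest j with psi[j]=1 and phi[i]=1 for all i in [0,j).
Scan from step 0:
  step 0: phi=1, psi=0 -> continue
  step 1: phi=1, psi=0 -> continue
  step 2: phi=1, psi=0 -> continue
  step 3: phi=0 -> phi-prefix broken from here
  step 7: psi=1 but phi already failed -> not a witness
  step 11: psi=1 but phi already failed -> not a witness
  step 17: psi=1 but phi already failed -> not a witness
  step 20: psi=1 but phi already failed -> not a witness
  step 23: psi=1 but phi already failed -> not a witness
  step 32: psi=1 but phi already failed -> not a witness
  end of trace: no witness -> -1
Witness step = -1

-1


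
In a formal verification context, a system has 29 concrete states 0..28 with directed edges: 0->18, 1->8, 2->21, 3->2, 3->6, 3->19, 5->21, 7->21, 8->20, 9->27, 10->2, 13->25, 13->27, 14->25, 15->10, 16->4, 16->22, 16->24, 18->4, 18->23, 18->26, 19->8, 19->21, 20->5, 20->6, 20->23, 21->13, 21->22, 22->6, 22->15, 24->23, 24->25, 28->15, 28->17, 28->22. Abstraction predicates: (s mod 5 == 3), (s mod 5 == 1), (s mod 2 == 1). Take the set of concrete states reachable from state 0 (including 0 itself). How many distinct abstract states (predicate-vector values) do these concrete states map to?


BFS from 0:
Concrete reachable: {0, 4, 18, 23, 26}
Abstract via predicates (s mod 5 == 3), (s mod 5 == 1), (s mod 2 == 1):
  (0,0,0) <- {0, 4}
  (0,1,0) <- {26}
  (1,0,0) <- {18}
  (1,0,1) <- {23}
Distinct abstract states = 4

4


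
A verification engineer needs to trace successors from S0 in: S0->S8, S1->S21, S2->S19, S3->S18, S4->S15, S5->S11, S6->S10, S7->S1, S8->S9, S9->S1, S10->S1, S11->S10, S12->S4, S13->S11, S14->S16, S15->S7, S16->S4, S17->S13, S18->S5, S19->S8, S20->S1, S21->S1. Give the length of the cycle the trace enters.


Trace from S0 until a state repeats:
  S0 -> S8 -> S9 -> S1 -> S21 -> S1
S1 first seen at step 3, revisited at step 5.
Cycle length = 5 - 3 = 2

2


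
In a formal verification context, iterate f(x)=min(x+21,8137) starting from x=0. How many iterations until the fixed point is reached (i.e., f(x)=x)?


Step 1: x=0, cap=8137, increment=21
Step 2: x grows by 21 each step until capped at 8137; fixed point is x=8137
Step 3: iterations = ceil(8137/21) = 388

388


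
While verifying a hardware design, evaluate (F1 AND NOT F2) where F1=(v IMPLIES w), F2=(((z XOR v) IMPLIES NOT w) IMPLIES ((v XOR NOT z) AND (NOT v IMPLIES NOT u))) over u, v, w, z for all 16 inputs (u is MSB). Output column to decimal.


F1 = (v IMPLIES w)
F2 = (((z XOR v) IMPLIES NOT w) IMPLIES ((v XOR NOT z) AND (NOT v IMPLIES NOT u)))
Counterexample to F1=>F2 is where F1=1 and F2=0.
Evaluate each row (bits = u,v,w,z, MSB first):
  row 0 [0000]: F1=1 F2=1 -> F1&~F2 -> 0
  row 1 [0001]: F1=1 F2=0 -> F1&~F2 -> 1
  row 2 [0010]: F1=1 F2=1 -> F1&~F2 -> 0
  row 3 [0011]: F1=1 F2=1 -> F1&~F2 -> 0
  row 4 [0100]: F1=0 F2=0 -> F1&~F2 -> 0
  row 5 [0101]: F1=0 F2=1 -> F1&~F2 -> 0
  row 6 [0110]: F1=1 F2=1 -> F1&~F2 -> 0
  row 7 [0111]: F1=1 F2=1 -> F1&~F2 -> 0
  row 8 [1000]: F1=1 F2=0 -> F1&~F2 -> 1
  row 9 [1001]: F1=1 F2=0 -> F1&~F2 -> 1
  row 10 [1010]: F1=1 F2=0 -> F1&~F2 -> 1
  row 11 [1011]: F1=1 F2=1 -> F1&~F2 -> 0
  row 12 [1100]: F1=0 F2=0 -> F1&~F2 -> 0
  row 13 [1101]: F1=0 F2=1 -> F1&~F2 -> 0
  row 14 [1110]: F1=1 F2=1 -> F1&~F2 -> 0
  row 15 [1111]: F1=1 F2=1 -> F1&~F2 -> 0
Full result column, 4 rows per line (u,v fixed per line; w,z runs 00..11 left to right):
  rows 0-3 [u,v=00]: 0100  = hex 4
  rows 4-7 [u,v=01]: 0000  = hex 0
  rows 8-11 [u,v=10]: 1110  = hex E
  rows 12-15 [u,v=11]: 0000  = hex 0
Counterexample vector (row 0 .. row 15) = 0100000011100000
Output column grouped in 4s = 0100 0000 1110 0000 = 0x40E0
Convert to decimal digit by digit (value = value*16 + digit):
  4 -> 4
  4*16 + 0 = 64
  64*16 + 14 (E) = 1038
  1038*16 + 0 = 16608
Decimal = 16608

16608


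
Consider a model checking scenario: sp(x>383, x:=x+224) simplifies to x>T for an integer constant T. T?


Formula: sp(P, x:=E) = exists old_x. (x = E[old_x/x]) AND P[old_x/x] (old_x is the value of x before the assignment; eliminate old_x by solving x = E[old_x/x] for old_x)
Step 1: Precondition P: x>383, i.e. old_x > 383
Step 2: Assignment gives x = old_x + 224, so old_x = x - 224
Step 3: Substitute into P: x - 224 > 383
Step 4: Simplify: x > 383+224 = 607

607


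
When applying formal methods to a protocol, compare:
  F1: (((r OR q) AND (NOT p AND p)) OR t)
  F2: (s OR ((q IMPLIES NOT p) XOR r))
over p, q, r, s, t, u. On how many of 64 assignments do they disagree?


F1 = (((r OR q) AND (NOT p AND p)) OR t)
F2 = (s OR ((q IMPLIES NOT p) XOR r))
Evaluate both on each of 64 rows (bits = p,q,r,s,t,u):
  row 0 [000000]: F1=0 F2=1 (differ) -> 1
  row 1 [000001]: F1=0 F2=1 (differ) -> 1
  row 2 [000010]: F1=1 F2=1 -> 0
  row 3 [000011]: F1=1 F2=1 -> 0
  row 4 [000100]: F1=0 F2=1 (differ) -> 1
  (every remaining row is evaluated the same way; all 64 results are listed next)
Full result column, 8 rows per line (p,q,r fixed per line; s,t,u runs 000..111 left to right):
  rows 0-7 [p,q,r=000]: 11001100  (ones: 4)
  rows 8-15 [p,q,r=001]: 00111100  (ones: 4)
  rows 16-23 [p,q,r=010]: 11001100  (ones: 4)
  rows 24-31 [p,q,r=011]: 00111100  (ones: 4)
  rows 32-39 [p,q,r=100]: 11001100  (ones: 4)
  rows 40-47 [p,q,r=101]: 00111100  (ones: 4)
  rows 48-55 [p,q,r=110]: 00111100  (ones: 4)
  rows 56-63 [p,q,r=111]: 11001100  (ones: 4)
Disagreements = 4+4+4+4+4+4+4+4 = 32

32


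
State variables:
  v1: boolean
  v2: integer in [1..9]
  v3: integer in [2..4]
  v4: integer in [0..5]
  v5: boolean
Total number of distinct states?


State space = product of domain sizes of all variables.
Domain sizes:
  v1 (boolean): 2
  v2 (integer in [1..9]): 9
  v3 (integer in [2..4]): 3
  v4 (integer in [0..5]): 6
  v5 (boolean): 2
Product = 2 * 9 * 3 * 6 * 2 = 648

648


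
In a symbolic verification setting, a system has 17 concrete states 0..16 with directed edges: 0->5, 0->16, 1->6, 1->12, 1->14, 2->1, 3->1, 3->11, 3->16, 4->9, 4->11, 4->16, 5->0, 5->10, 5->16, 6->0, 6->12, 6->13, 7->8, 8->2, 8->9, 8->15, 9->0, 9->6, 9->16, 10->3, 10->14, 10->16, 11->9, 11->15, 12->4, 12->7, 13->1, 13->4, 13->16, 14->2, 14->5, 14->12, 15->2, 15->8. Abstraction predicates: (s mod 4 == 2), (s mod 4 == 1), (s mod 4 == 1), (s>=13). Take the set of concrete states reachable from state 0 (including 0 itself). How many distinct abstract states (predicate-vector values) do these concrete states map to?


BFS from 0:
Concrete reachable: {0, 1, 2, 3, 4, 5, 6, 7, 8, 9, 10, 11, 12, 13, 14, 15, 16}
Abstract via predicates (s mod 4 == 2), (s mod 4 == 1), (s mod 4 == 1), (s>=13):
  (0,0,0,0) <- {0, 3, 4, 7, 8, 11, 12}
  (0,0,0,1) <- {15, 16}
  (0,1,1,0) <- {1, 5, 9}
  (0,1,1,1) <- {13}
  (1,0,0,0) <- {2, 6, 10}
  (1,0,0,1) <- {14}
Distinct abstract states = 6

6


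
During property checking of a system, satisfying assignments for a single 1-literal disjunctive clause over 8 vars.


Step 1: Total=2^8=256
Step 2: Unsat when all 1 false: 2^7=128
Step 3: Sat=256-128=128

128


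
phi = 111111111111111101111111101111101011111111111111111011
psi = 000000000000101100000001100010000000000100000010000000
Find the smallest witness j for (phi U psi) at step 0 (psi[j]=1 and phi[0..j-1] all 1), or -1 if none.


(phi U psi) at 0: need smallest j with psi[j]=1 and phi[i]=1 for all i in [0,j).
Scan from step 0:
  step 0: phi=1, psi=0 -> continue
  step 1: phi=1, psi=0 -> continue
  step 2: phi=1, psi=0 -> continue
  step 3: phi=1, psi=0 -> continue
  step 12: psi=1 and phi held for [0,12) -> witness found
Witness step = 12

12


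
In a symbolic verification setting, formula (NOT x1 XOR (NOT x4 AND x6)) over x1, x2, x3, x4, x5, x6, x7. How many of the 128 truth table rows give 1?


Formula: (NOT x1 XOR (NOT x4 AND x6)) over 7 vars (128 rows)
Evaluate each row (x1, x2, x3, x4, x5, x6, x7 as bits, MSB first):
  row 0 [0000000]: (NOT 0 XOR (NOT 0 AND 0)) -> 1
  row 1 [0000001]: (NOT 0 XOR (NOT 0 AND 0)) -> 1
  row 2 [0000010]: (NOT 0 XOR (NOT 0 AND 1)) -> 0
  row 3 [0000011]: (NOT 0 XOR (NOT 0 AND 1)) -> 0
  row 4 [0000100]: (NOT 0 XOR (NOT 0 AND 0)) -> 1
  (every remaining row is evaluated the same way; all 128 results are listed next)
Full result column, 8 rows per line (x1,x2,x3,x4 fixed per line; x5,x6,x7 runs 000..111 left to right):
  rows 0-7 [x1,x2,x3,x4=0000]: 11001100  (ones: 4)
  rows 8-15 [x1,x2,x3,x4=0001]: 11111111  (ones: 8)
  rows 16-23 [x1,x2,x3,x4=0010]: 11001100  (ones: 4)
  rows 24-31 [x1,x2,x3,x4=0011]: 11111111  (ones: 8)
  rows 32-39 [x1,x2,x3,x4=0100]: 11001100  (ones: 4)
  rows 40-47 [x1,x2,x3,x4=0101]: 11111111  (ones: 8)
  rows 48-55 [x1,x2,x3,x4=0110]: 11001100  (ones: 4)
  rows 56-63 [x1,x2,x3,x4=0111]: 11111111  (ones: 8)
  rows 64-71 [x1,x2,x3,x4=1000]: 00110011  (ones: 4)
  rows 72-79 [x1,x2,x3,x4=1001]: 00000000  (ones: 0)
  rows 80-87 [x1,x2,x3,x4=1010]: 00110011  (ones: 4)
  rows 88-95 [x1,x2,x3,x4=1011]: 00000000  (ones: 0)
  rows 96-103 [x1,x2,x3,x4=1100]: 00110011  (ones: 4)
  rows 104-111 [x1,x2,x3,x4=1101]: 00000000  (ones: 0)
  rows 112-119 [x1,x2,x3,x4=1110]: 00110011  (ones: 4)
  rows 120-127 [x1,x2,x3,x4=1111]: 00000000  (ones: 0)
Count of 1-rows = 4+8+4+8+4+8+4+8+4+0+4+0+4+0+4+0 = 64

64


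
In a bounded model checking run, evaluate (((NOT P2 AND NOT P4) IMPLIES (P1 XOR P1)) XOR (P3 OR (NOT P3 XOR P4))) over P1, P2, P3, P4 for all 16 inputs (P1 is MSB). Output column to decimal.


Formula: (((NOT P2 AND NOT P4) IMPLIES (P1 XOR P1)) XOR (P3 OR (NOT P3 XOR P4))) over P1, P2, P3, P4 (16 rows)
Evaluate each row (bits = P1,P2,P3,P4, MSB first):
  row 0 [0000]: (((NOT 0 AND NOT 0) IMPLIES (0 XOR 0)) XOR (0 OR (NOT 0 XOR 0))) -> 1
  row 1 [0001]: (((NOT 0 AND NOT 1) IMPLIES (0 XOR 0)) XOR (0 OR (NOT 0 XOR 1))) -> 1
  row 2 [0010]: (((NOT 0 AND NOT 0) IMPLIES (0 XOR 0)) XOR (1 OR (NOT 1 XOR 0))) -> 1
  row 3 [0011]: (((NOT 0 AND NOT 1) IMPLIES (0 XOR 0)) XOR (1 OR (NOT 1 XOR 1))) -> 0
  row 4 [0100]: (((NOT 1 AND NOT 0) IMPLIES (0 XOR 0)) XOR (0 OR (NOT 0 XOR 0))) -> 0
  row 5 [0101]: (((NOT 1 AND NOT 1) IMPLIES (0 XOR 0)) XOR (0 OR (NOT 0 XOR 1))) -> 1
  row 6 [0110]: (((NOT 1 AND NOT 0) IMPLIES (0 XOR 0)) XOR (1 OR (NOT 1 XOR 0))) -> 0
  row 7 [0111]: (((NOT 1 AND NOT 1) IMPLIES (0 XOR 0)) XOR (1 OR (NOT 1 XOR 1))) -> 0
  row 8 [1000]: (((NOT 0 AND NOT 0) IMPLIES (1 XOR 1)) XOR (0 OR (NOT 0 XOR 0))) -> 1
  row 9 [1001]: (((NOT 0 AND NOT 1) IMPLIES (1 XOR 1)) XOR (0 OR (NOT 0 XOR 1))) -> 1
  row 10 [1010]: (((NOT 0 AND NOT 0) IMPLIES (1 XOR 1)) XOR (1 OR (NOT 1 XOR 0))) -> 1
  row 11 [1011]: (((NOT 0 AND NOT 1) IMPLIES (1 XOR 1)) XOR (1 OR (NOT 1 XOR 1))) -> 0
  row 12 [1100]: (((NOT 1 AND NOT 0) IMPLIES (1 XOR 1)) XOR (0 OR (NOT 0 XOR 0))) -> 0
  row 13 [1101]: (((NOT 1 AND NOT 1) IMPLIES (1 XOR 1)) XOR (0 OR (NOT 0 XOR 1))) -> 1
  row 14 [1110]: (((NOT 1 AND NOT 0) IMPLIES (1 XOR 1)) XOR (1 OR (NOT 1 XOR 0))) -> 0
  row 15 [1111]: (((NOT 1 AND NOT 1) IMPLIES (1 XOR 1)) XOR (1 OR (NOT 1 XOR 1))) -> 0
Full result column, 4 rows per line (P1,P2 fixed per line; P3,P4 runs 00..11 left to right):
  rows 0-3 [P1,P2=00]: 1110  = hex E
  rows 4-7 [P1,P2=01]: 0100  = hex 4
  rows 8-11 [P1,P2=10]: 1110  = hex E
  rows 12-15 [P1,P2=11]: 0100  = hex 4
Output column (row 0 .. row 15) = 1110010011100100
Output column grouped in 4s = 1110 0100 1110 0100 = 0xE4E4
Convert to decimal digit by digit (value = value*16 + digit):
  E -> 14
  14*16 + 4 = 228
  228*16 + 14 (E) = 3662
  3662*16 + 4 = 58596
Decimal = 58596

58596


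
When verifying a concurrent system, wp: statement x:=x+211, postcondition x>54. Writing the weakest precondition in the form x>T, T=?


Formula: wp(x:=E, P) = P[E/x] (substitute E for x in postcondition)
Step 1: Postcondition: x>54
Step 2: Substitute x+211 for x: x+211>54
Step 3: Solve for x: x > 54-211 = -157

-157


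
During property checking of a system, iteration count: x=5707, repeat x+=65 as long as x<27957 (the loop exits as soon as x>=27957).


Step 1: x goes from 5707 toward 27957 by 65; the body runs while x<27957, so iterations = ceil((bound-start)/step)
Step 2: Distance=22250
Step 3: ceil(22250/65)=343

343


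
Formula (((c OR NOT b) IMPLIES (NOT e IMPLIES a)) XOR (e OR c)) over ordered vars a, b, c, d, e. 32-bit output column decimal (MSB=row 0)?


Formula: (((c OR NOT b) IMPLIES (NOT e IMPLIES a)) XOR (e OR c)) over a, b, c, d, e (32 rows)
Evaluate each row (bits = a,b,c,d,e, MSB first):
  row 0 [00000]: (((0 OR NOT 0) IMPLIES (NOT 0 IMPLIES 0)) XOR (0 OR 0)) -> 0
  row 1 [00001]: (((0 OR NOT 0) IMPLIES (NOT 1 IMPLIES 0)) XOR (1 OR 0)) -> 0
  row 2 [00010]: (((0 OR NOT 0) IMPLIES (NOT 0 IMPLIES 0)) XOR (0 OR 0)) -> 0
  row 3 [00011]: (((0 OR NOT 0) IMPLIES (NOT 1 IMPLIES 0)) XOR (1 OR 0)) -> 0
  row 4 [00100]: (((1 OR NOT 0) IMPLIES (NOT 0 IMPLIES 0)) XOR (0 OR 1)) -> 1
  row 5 [00101]: (((1 OR NOT 0) IMPLIES (NOT 1 IMPLIES 0)) XOR (1 OR 1)) -> 0
  row 6 [00110]: (((1 OR NOT 0) IMPLIES (NOT 0 IMPLIES 0)) XOR (0 OR 1)) -> 1
  row 7 [00111]: (((1 OR NOT 0) IMPLIES (NOT 1 IMPLIES 0)) XOR (1 OR 1)) -> 0
  row 8 [01000]: (((0 OR NOT 1) IMPLIES (NOT 0 IMPLIES 0)) XOR (0 OR 0)) -> 1
  row 9 [01001]: (((0 OR NOT 1) IMPLIES (NOT 1 IMPLIES 0)) XOR (1 OR 0)) -> 0
  row 10 [01010]: (((0 OR NOT 1) IMPLIES (NOT 0 IMPLIES 0)) XOR (0 OR 0)) -> 1
  row 11 [01011]: (((0 OR NOT 1) IMPLIES (NOT 1 IMPLIES 0)) XOR (1 OR 0)) -> 0
  row 12 [01100]: (((1 OR NOT 1) IMPLIES (NOT 0 IMPLIES 0)) XOR (0 OR 1)) -> 1
  row 13 [01101]: (((1 OR NOT 1) IMPLIES (NOT 1 IMPLIES 0)) XOR (1 OR 1)) -> 0
  row 14 [01110]: (((1 OR NOT 1) IMPLIES (NOT 0 IMPLIES 0)) XOR (0 OR 1)) -> 1
  row 15 [01111]: (((1 OR NOT 1) IMPLIES (NOT 1 IMPLIES 0)) XOR (1 OR 1)) -> 0
  row 16 [10000]: (((0 OR NOT 0) IMPLIES (NOT 0 IMPLIES 1)) XOR (0 OR 0)) -> 1
  row 17 [10001]: (((0 OR NOT 0) IMPLIES (NOT 1 IMPLIES 1)) XOR (1 OR 0)) -> 0
  row 18 [10010]: (((0 OR NOT 0) IMPLIES (NOT 0 IMPLIES 1)) XOR (0 OR 0)) -> 1
  row 19 [10011]: (((0 OR NOT 0) IMPLIES (NOT 1 IMPLIES 1)) XOR (1 OR 0)) -> 0
  row 20 [10100]: (((1 OR NOT 0) IMPLIES (NOT 0 IMPLIES 1)) XOR (0 OR 1)) -> 0
  row 21 [10101]: (((1 OR NOT 0) IMPLIES (NOT 1 IMPLIES 1)) XOR (1 OR 1)) -> 0
  row 22 [10110]: (((1 OR NOT 0) IMPLIES (NOT 0 IMPLIES 1)) XOR (0 OR 1)) -> 0
  row 23 [10111]: (((1 OR NOT 0) IMPLIES (NOT 1 IMPLIES 1)) XOR (1 OR 1)) -> 0
  row 24 [11000]: (((0 OR NOT 1) IMPLIES (NOT 0 IMPLIES 1)) XOR (0 OR 0)) -> 1
  row 25 [11001]: (((0 OR NOT 1) IMPLIES (NOT 1 IMPLIES 1)) XOR (1 OR 0)) -> 0
  row 26 [11010]: (((0 OR NOT 1) IMPLIES (NOT 0 IMPLIES 1)) XOR (0 OR 0)) -> 1
  row 27 [11011]: (((0 OR NOT 1) IMPLIES (NOT 1 IMPLIES 1)) XOR (1 OR 0)) -> 0
  row 28 [11100]: (((1 OR NOT 1) IMPLIES (NOT 0 IMPLIES 1)) XOR (0 OR 1)) -> 0
  row 29 [11101]: (((1 OR NOT 1) IMPLIES (NOT 1 IMPLIES 1)) XOR (1 OR 1)) -> 0
  row 30 [11110]: (((1 OR NOT 1) IMPLIES (NOT 0 IMPLIES 1)) XOR (0 OR 1)) -> 0
  row 31 [11111]: (((1 OR NOT 1) IMPLIES (NOT 1 IMPLIES 1)) XOR (1 OR 1)) -> 0
Full result column, 4 rows per line (a,b,c fixed per line; d,e runs 00..11 left to right):
  rows 0-3 [a,b,c=000]: 0000  = hex 0
  rows 4-7 [a,b,c=001]: 1010  = hex A
  rows 8-11 [a,b,c=010]: 1010  = hex A
  rows 12-15 [a,b,c=011]: 1010  = hex A
  rows 16-19 [a,b,c=100]: 1010  = hex A
  rows 20-23 [a,b,c=101]: 0000  = hex 0
  rows 24-27 [a,b,c=110]: 1010  = hex A
  rows 28-31 [a,b,c=111]: 0000  = hex 0
Output column (row 0 .. row 31) = 00001010101010101010000010100000
Output column grouped in 4s = 0000 1010 1010 1010 1010 0000 1010 0000 = 0x0AAAA0A0
Convert to decimal digit by digit (value = value*16 + digit):
  0 -> 0
  0*16 + 10 (A) = 10
  10*16 + 10 (A) = 170
  170*16 + 10 (A) = 2730
  2730*16 + 10 (A) = 43690
  43690*16 + 0 = 699040
  699040*16 + 10 (A) = 11184650
  11184650*16 + 0 = 178954400
Decimal = 178954400

178954400


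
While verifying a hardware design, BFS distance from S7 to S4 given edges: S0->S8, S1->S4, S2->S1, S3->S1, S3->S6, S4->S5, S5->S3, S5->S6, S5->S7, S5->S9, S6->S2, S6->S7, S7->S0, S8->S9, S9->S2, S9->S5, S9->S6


BFS layer-by-layer from S7:
  dist 0: {S7}
  dist 1: {S0}
  dist 2: {S8}
  dist 3: {S9}
  dist 4: {S2, S5, S6}
  dist 5: {S1, S3}
  dist 6: {S4}
  -> S4 reached at distance 6
Shortest path length = 6

6


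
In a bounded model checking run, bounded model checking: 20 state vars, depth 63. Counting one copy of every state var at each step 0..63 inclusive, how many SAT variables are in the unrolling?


BMC unrolls to depth k, creating one copy of each state var for steps 0..k.
Step count = 63 + 1 = 64 (steps 0 through 63)
Vars per step = 20
Total = 20 * 64 = 1280

1280


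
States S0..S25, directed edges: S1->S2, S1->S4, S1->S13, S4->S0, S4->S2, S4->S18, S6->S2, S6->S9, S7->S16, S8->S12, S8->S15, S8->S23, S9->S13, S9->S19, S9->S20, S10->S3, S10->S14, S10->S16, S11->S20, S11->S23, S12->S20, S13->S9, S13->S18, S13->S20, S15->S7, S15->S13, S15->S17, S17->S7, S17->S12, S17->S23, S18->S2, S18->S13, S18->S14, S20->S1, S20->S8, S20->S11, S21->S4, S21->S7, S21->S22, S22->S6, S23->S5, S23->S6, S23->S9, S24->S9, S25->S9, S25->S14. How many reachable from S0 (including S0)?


BFS from S0:
  layer 0: {S0}
Reachable set: {S0}
Count = 1

1


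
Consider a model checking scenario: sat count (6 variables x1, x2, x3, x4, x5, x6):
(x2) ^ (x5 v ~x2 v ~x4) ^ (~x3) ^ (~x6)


CNF with 4 clauses over 6 vars (64 assignments).
An assignment satisfies CNF iff every clause has >=1 true literal.
Check each row (bits = x1,x2,x3,x4,x5,x6; clause T/F shown):
  row 0 [000000]: clauses=FTTT -> 0
  row 1 [000001]: clauses=FTTF -> 0
  row 2 [000010]: clauses=FTTT -> 0
  row 3 [000011]: clauses=FTTF -> 0
  row 4 [000100]: clauses=FTTT -> 0
  (every remaining row is evaluated the same way; all 64 results are listed next)
Full result column, 8 rows per line (x1,x2,x3 fixed per line; x4,x5,x6 runs 000..111 left to right):
  rows 0-7 [x1,x2,x3=000]: 00000000  (ones: 0)
  rows 8-15 [x1,x2,x3=001]: 00000000  (ones: 0)
  rows 16-23 [x1,x2,x3=010]: 10100010  (ones: 3)
  rows 24-31 [x1,x2,x3=011]: 00000000  (ones: 0)
  rows 32-39 [x1,x2,x3=100]: 00000000  (ones: 0)
  rows 40-47 [x1,x2,x3=101]: 00000000  (ones: 0)
  rows 48-55 [x1,x2,x3=110]: 10100010  (ones: 3)
  rows 56-63 [x1,x2,x3=111]: 00000000  (ones: 0)
Satisfying assignments = 0+0+3+0+0+0+3+0 = 6

6


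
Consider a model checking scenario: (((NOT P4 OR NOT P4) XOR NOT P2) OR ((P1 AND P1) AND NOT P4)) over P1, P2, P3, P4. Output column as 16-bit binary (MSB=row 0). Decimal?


Formula: (((NOT P4 OR NOT P4) XOR NOT P2) OR ((P1 AND P1) AND NOT P4)) over P1, P2, P3, P4 (16 rows)
Evaluate each row (bits = P1,P2,P3,P4, MSB first):
  row 0 [0000]: (((NOT 0 OR NOT 0) XOR NOT 0) OR ((0 AND 0) AND NOT 0)) -> 0
  row 1 [0001]: (((NOT 1 OR NOT 1) XOR NOT 0) OR ((0 AND 0) AND NOT 1)) -> 1
  row 2 [0010]: (((NOT 0 OR NOT 0) XOR NOT 0) OR ((0 AND 0) AND NOT 0)) -> 0
  row 3 [0011]: (((NOT 1 OR NOT 1) XOR NOT 0) OR ((0 AND 0) AND NOT 1)) -> 1
  row 4 [0100]: (((NOT 0 OR NOT 0) XOR NOT 1) OR ((0 AND 0) AND NOT 0)) -> 1
  row 5 [0101]: (((NOT 1 OR NOT 1) XOR NOT 1) OR ((0 AND 0) AND NOT 1)) -> 0
  row 6 [0110]: (((NOT 0 OR NOT 0) XOR NOT 1) OR ((0 AND 0) AND NOT 0)) -> 1
  row 7 [0111]: (((NOT 1 OR NOT 1) XOR NOT 1) OR ((0 AND 0) AND NOT 1)) -> 0
  row 8 [1000]: (((NOT 0 OR NOT 0) XOR NOT 0) OR ((1 AND 1) AND NOT 0)) -> 1
  row 9 [1001]: (((NOT 1 OR NOT 1) XOR NOT 0) OR ((1 AND 1) AND NOT 1)) -> 1
  row 10 [1010]: (((NOT 0 OR NOT 0) XOR NOT 0) OR ((1 AND 1) AND NOT 0)) -> 1
  row 11 [1011]: (((NOT 1 OR NOT 1) XOR NOT 0) OR ((1 AND 1) AND NOT 1)) -> 1
  row 12 [1100]: (((NOT 0 OR NOT 0) XOR NOT 1) OR ((1 AND 1) AND NOT 0)) -> 1
  row 13 [1101]: (((NOT 1 OR NOT 1) XOR NOT 1) OR ((1 AND 1) AND NOT 1)) -> 0
  row 14 [1110]: (((NOT 0 OR NOT 0) XOR NOT 1) OR ((1 AND 1) AND NOT 0)) -> 1
  row 15 [1111]: (((NOT 1 OR NOT 1) XOR NOT 1) OR ((1 AND 1) AND NOT 1)) -> 0
Full result column, 4 rows per line (P1,P2 fixed per line; P3,P4 runs 00..11 left to right):
  rows 0-3 [P1,P2=00]: 0101  = hex 5
  rows 4-7 [P1,P2=01]: 1010  = hex A
  rows 8-11 [P1,P2=10]: 1111  = hex F
  rows 12-15 [P1,P2=11]: 1010  = hex A
Output column (row 0 .. row 15) = 0101101011111010
Output column grouped in 4s = 0101 1010 1111 1010 = 0x5AFA
Convert to decimal digit by digit (value = value*16 + digit):
  5 -> 5
  5*16 + 10 (A) = 90
  90*16 + 15 (F) = 1455
  1455*16 + 10 (A) = 23290
Decimal = 23290

23290


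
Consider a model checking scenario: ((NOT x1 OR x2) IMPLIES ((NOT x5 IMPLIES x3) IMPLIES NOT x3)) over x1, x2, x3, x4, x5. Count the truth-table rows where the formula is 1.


Formula: ((NOT x1 OR x2) IMPLIES ((NOT x5 IMPLIES x3) IMPLIES NOT x3)) over 5 vars (32 rows)
Evaluate each row (x1, x2, x3, x4, x5 as bits, MSB first):
  row 0 [00000]: ((NOT 0 OR 0) IMPLIES ((NOT 0 IMPLIES 0) IMPLIES NOT 0)) -> 1
  row 1 [00001]: ((NOT 0 OR 0) IMPLIES ((NOT 1 IMPLIES 0) IMPLIES NOT 0)) -> 1
  row 2 [00010]: ((NOT 0 OR 0) IMPLIES ((NOT 0 IMPLIES 0) IMPLIES NOT 0)) -> 1
  row 3 [00011]: ((NOT 0 OR 0) IMPLIES ((NOT 1 IMPLIES 0) IMPLIES NOT 0)) -> 1
  row 4 [00100]: ((NOT 0 OR 0) IMPLIES ((NOT 0 IMPLIES 1) IMPLIES NOT 1)) -> 0
  row 5 [00101]: ((NOT 0 OR 0) IMPLIES ((NOT 1 IMPLIES 1) IMPLIES NOT 1)) -> 0
  row 6 [00110]: ((NOT 0 OR 0) IMPLIES ((NOT 0 IMPLIES 1) IMPLIES NOT 1)) -> 0
  row 7 [00111]: ((NOT 0 OR 0) IMPLIES ((NOT 1 IMPLIES 1) IMPLIES NOT 1)) -> 0
  row 8 [01000]: ((NOT 0 OR 1) IMPLIES ((NOT 0 IMPLIES 0) IMPLIES NOT 0)) -> 1
  row 9 [01001]: ((NOT 0 OR 1) IMPLIES ((NOT 1 IMPLIES 0) IMPLIES NOT 0)) -> 1
  row 10 [01010]: ((NOT 0 OR 1) IMPLIES ((NOT 0 IMPLIES 0) IMPLIES NOT 0)) -> 1
  row 11 [01011]: ((NOT 0 OR 1) IMPLIES ((NOT 1 IMPLIES 0) IMPLIES NOT 0)) -> 1
  row 12 [01100]: ((NOT 0 OR 1) IMPLIES ((NOT 0 IMPLIES 1) IMPLIES NOT 1)) -> 0
  row 13 [01101]: ((NOT 0 OR 1) IMPLIES ((NOT 1 IMPLIES 1) IMPLIES NOT 1)) -> 0
  row 14 [01110]: ((NOT 0 OR 1) IMPLIES ((NOT 0 IMPLIES 1) IMPLIES NOT 1)) -> 0
  row 15 [01111]: ((NOT 0 OR 1) IMPLIES ((NOT 1 IMPLIES 1) IMPLIES NOT 1)) -> 0
  row 16 [10000]: ((NOT 1 OR 0) IMPLIES ((NOT 0 IMPLIES 0) IMPLIES NOT 0)) -> 1
  row 17 [10001]: ((NOT 1 OR 0) IMPLIES ((NOT 1 IMPLIES 0) IMPLIES NOT 0)) -> 1
  row 18 [10010]: ((NOT 1 OR 0) IMPLIES ((NOT 0 IMPLIES 0) IMPLIES NOT 0)) -> 1
  row 19 [10011]: ((NOT 1 OR 0) IMPLIES ((NOT 1 IMPLIES 0) IMPLIES NOT 0)) -> 1
  row 20 [10100]: ((NOT 1 OR 0) IMPLIES ((NOT 0 IMPLIES 1) IMPLIES NOT 1)) -> 1
  row 21 [10101]: ((NOT 1 OR 0) IMPLIES ((NOT 1 IMPLIES 1) IMPLIES NOT 1)) -> 1
  row 22 [10110]: ((NOT 1 OR 0) IMPLIES ((NOT 0 IMPLIES 1) IMPLIES NOT 1)) -> 1
  row 23 [10111]: ((NOT 1 OR 0) IMPLIES ((NOT 1 IMPLIES 1) IMPLIES NOT 1)) -> 1
  row 24 [11000]: ((NOT 1 OR 1) IMPLIES ((NOT 0 IMPLIES 0) IMPLIES NOT 0)) -> 1
  row 25 [11001]: ((NOT 1 OR 1) IMPLIES ((NOT 1 IMPLIES 0) IMPLIES NOT 0)) -> 1
  row 26 [11010]: ((NOT 1 OR 1) IMPLIES ((NOT 0 IMPLIES 0) IMPLIES NOT 0)) -> 1
  row 27 [11011]: ((NOT 1 OR 1) IMPLIES ((NOT 1 IMPLIES 0) IMPLIES NOT 0)) -> 1
  row 28 [11100]: ((NOT 1 OR 1) IMPLIES ((NOT 0 IMPLIES 1) IMPLIES NOT 1)) -> 0
  row 29 [11101]: ((NOT 1 OR 1) IMPLIES ((NOT 1 IMPLIES 1) IMPLIES NOT 1)) -> 0
  row 30 [11110]: ((NOT 1 OR 1) IMPLIES ((NOT 0 IMPLIES 1) IMPLIES NOT 1)) -> 0
  row 31 [11111]: ((NOT 1 OR 1) IMPLIES ((NOT 1 IMPLIES 1) IMPLIES NOT 1)) -> 0
Full result column, 8 rows per line (x1,x2 fixed per line; x3,x4,x5 runs 000..111 left to right):
  rows 0-7 [x1,x2=00]: 11110000  (ones: 4)
  rows 8-15 [x1,x2=01]: 11110000  (ones: 4)
  rows 16-23 [x1,x2=10]: 11111111  (ones: 8)
  rows 24-31 [x1,x2=11]: 11110000  (ones: 4)
Count of 1-rows = 4+4+8+4 = 20

20


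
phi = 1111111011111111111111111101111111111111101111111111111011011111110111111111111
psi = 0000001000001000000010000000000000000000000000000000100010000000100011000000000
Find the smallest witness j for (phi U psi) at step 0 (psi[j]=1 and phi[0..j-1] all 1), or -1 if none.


(phi U psi) at 0: need smallest j with psi[j]=1 and phi[i]=1 for all i in [0,j).
Scan from step 0:
  step 0: phi=1, psi=0 -> continue
  step 1: phi=1, psi=0 -> continue
  step 2: phi=1, psi=0 -> continue
  step 3: phi=1, psi=0 -> continue
  step 6: psi=1 and phi held for [0,6) -> witness found
Witness step = 6

6


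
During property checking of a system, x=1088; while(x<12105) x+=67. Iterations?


Step 1: x goes from 1088 toward 12105 by 67; the body runs while x<12105, so iterations = ceil((bound-start)/step)
Step 2: Distance=11017
Step 3: ceil(11017/67)=165

165


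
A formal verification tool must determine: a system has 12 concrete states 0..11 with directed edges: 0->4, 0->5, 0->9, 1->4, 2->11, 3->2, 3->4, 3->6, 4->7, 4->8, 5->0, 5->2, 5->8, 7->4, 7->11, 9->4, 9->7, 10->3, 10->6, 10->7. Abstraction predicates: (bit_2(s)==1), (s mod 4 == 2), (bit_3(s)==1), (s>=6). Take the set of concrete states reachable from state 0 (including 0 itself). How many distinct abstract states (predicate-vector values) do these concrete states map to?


BFS from 0:
Concrete reachable: {0, 2, 4, 5, 7, 8, 9, 11}
Abstract via predicates (bit_2(s)==1), (s mod 4 == 2), (bit_3(s)==1), (s>=6):
  (0,0,0,0) <- {0}
  (0,0,1,1) <- {8, 9, 11}
  (0,1,0,0) <- {2}
  (1,0,0,0) <- {4, 5}
  (1,0,0,1) <- {7}
Distinct abstract states = 5

5


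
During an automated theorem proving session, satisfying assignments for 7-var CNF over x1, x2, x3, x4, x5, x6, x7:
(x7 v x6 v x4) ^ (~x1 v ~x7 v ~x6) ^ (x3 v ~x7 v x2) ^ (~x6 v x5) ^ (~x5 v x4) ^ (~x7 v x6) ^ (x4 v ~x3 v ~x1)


CNF with 7 clauses over 7 vars (128 assignments).
An assignment satisfies CNF iff every clause has >=1 true literal.
Check each row (bits = x1,x2,x3,x4,x5,x6,x7; clause T/F shown):
  row 0 [0000000]: clauses=FTTTTTT -> 0
  row 1 [0000001]: clauses=TTFTTFT -> 0
  row 2 [0000010]: clauses=TTTFTTT -> 0
  row 3 [0000011]: clauses=TTFFTTT -> 0
  row 4 [0000100]: clauses=FTTTFTT -> 0
  (every remaining row is evaluated the same way; all 128 results are listed next)
Full result column, 8 rows per line (x1,x2,x3,x4 fixed per line; x5,x6,x7 runs 000..111 left to right):
  rows 0-7 [x1,x2,x3,x4=0000]: 00000000  (ones: 0)
  rows 8-15 [x1,x2,x3,x4=0001]: 10001010  (ones: 3)
  rows 16-23 [x1,x2,x3,x4=0010]: 00000000  (ones: 0)
  rows 24-31 [x1,x2,x3,x4=0011]: 10001011  (ones: 4)
  rows 32-39 [x1,x2,x3,x4=0100]: 00000000  (ones: 0)
  rows 40-47 [x1,x2,x3,x4=0101]: 10001011  (ones: 4)
  rows 48-55 [x1,x2,x3,x4=0110]: 00000000  (ones: 0)
  rows 56-63 [x1,x2,x3,x4=0111]: 10001011  (ones: 4)
  rows 64-71 [x1,x2,x3,x4=1000]: 00000000  (ones: 0)
  rows 72-79 [x1,x2,x3,x4=1001]: 10001010  (ones: 3)
  rows 80-87 [x1,x2,x3,x4=1010]: 00000000  (ones: 0)
  rows 88-95 [x1,x2,x3,x4=1011]: 10001010  (ones: 3)
  rows 96-103 [x1,x2,x3,x4=1100]: 00000000  (ones: 0)
  rows 104-111 [x1,x2,x3,x4=1101]: 10001010  (ones: 3)
  rows 112-119 [x1,x2,x3,x4=1110]: 00000000  (ones: 0)
  rows 120-127 [x1,x2,x3,x4=1111]: 10001010  (ones: 3)
Satisfying assignments = 0+3+0+4+0+4+0+4+0+3+0+3+0+3+0+3 = 27

27


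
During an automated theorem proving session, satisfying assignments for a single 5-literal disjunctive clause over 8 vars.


Step 1: Total=2^8=256
Step 2: Unsat when all 5 false: 2^3=8
Step 3: Sat=256-8=248

248


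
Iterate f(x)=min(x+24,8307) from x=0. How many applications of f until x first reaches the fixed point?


Step 1: x=0, cap=8307, increment=24
Step 2: x grows by 24 each step until capped at 8307; fixed point is x=8307
Step 3: iterations = ceil(8307/24) = 347

347


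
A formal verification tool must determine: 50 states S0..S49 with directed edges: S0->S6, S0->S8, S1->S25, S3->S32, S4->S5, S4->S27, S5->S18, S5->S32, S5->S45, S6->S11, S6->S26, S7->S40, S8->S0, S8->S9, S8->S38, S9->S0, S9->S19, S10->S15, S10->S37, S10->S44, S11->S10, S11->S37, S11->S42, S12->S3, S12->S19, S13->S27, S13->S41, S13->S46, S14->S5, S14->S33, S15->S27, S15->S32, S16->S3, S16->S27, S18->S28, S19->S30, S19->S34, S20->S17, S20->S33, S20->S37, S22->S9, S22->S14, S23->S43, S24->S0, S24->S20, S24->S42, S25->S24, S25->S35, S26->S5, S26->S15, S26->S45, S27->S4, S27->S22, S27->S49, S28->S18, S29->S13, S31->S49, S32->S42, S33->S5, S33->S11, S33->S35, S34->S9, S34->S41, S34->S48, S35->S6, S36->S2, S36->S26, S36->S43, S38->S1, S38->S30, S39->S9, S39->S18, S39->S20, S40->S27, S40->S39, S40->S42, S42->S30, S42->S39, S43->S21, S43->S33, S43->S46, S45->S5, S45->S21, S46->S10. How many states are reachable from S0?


BFS from S0:
  layer 0: {S0}
  layer 1: {S6, S8}
  layer 2: {S9, S11, S26, S38}
  layer 3: {S1, S5, S10, S15, S19, S30, S37, S42, S45}
  layer 4: {S18, S21, S25, S27, S32, S34, S39, S44}
  layer 5: {S4, S20, S22, S24, S28, S35, S41, S48, S49}
  layer 6: {S14, S17, S33}
Reachable set: {S0, S1, S4, S5, S6, S8, S9, S10, S11, S14, S15, S17, S18, S19, S20, S21, S22, S24, S25, S26, S27, S28, S30, S32, S33, S34, S35, S37, S38, S39, S41, S42, S44, S45, S48, S49}
Count = 36

36


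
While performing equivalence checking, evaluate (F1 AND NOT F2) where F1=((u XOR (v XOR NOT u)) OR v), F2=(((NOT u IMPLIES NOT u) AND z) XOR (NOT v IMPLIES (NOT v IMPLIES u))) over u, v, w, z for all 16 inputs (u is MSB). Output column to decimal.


F1 = ((u XOR (v XOR NOT u)) OR v)
F2 = (((NOT u IMPLIES NOT u) AND z) XOR (NOT v IMPLIES (NOT v IMPLIES u)))
Counterexample to F1=>F2 is where F1=1 and F2=0.
Evaluate each row (bits = u,v,w,z, MSB first):
  row 0 [0000]: F1=1 F2=0 -> F1&~F2 -> 1
  row 1 [0001]: F1=1 F2=1 -> F1&~F2 -> 0
  row 2 [0010]: F1=1 F2=0 -> F1&~F2 -> 1
  row 3 [0011]: F1=1 F2=1 -> F1&~F2 -> 0
  row 4 [0100]: F1=1 F2=1 -> F1&~F2 -> 0
  row 5 [0101]: F1=1 F2=0 -> F1&~F2 -> 1
  row 6 [0110]: F1=1 F2=1 -> F1&~F2 -> 0
  row 7 [0111]: F1=1 F2=0 -> F1&~F2 -> 1
  row 8 [1000]: F1=1 F2=1 -> F1&~F2 -> 0
  row 9 [1001]: F1=1 F2=0 -> F1&~F2 -> 1
  row 10 [1010]: F1=1 F2=1 -> F1&~F2 -> 0
  row 11 [1011]: F1=1 F2=0 -> F1&~F2 -> 1
  row 12 [1100]: F1=1 F2=1 -> F1&~F2 -> 0
  row 13 [1101]: F1=1 F2=0 -> F1&~F2 -> 1
  row 14 [1110]: F1=1 F2=1 -> F1&~F2 -> 0
  row 15 [1111]: F1=1 F2=0 -> F1&~F2 -> 1
Full result column, 4 rows per line (u,v fixed per line; w,z runs 00..11 left to right):
  rows 0-3 [u,v=00]: 1010  = hex A
  rows 4-7 [u,v=01]: 0101  = hex 5
  rows 8-11 [u,v=10]: 0101  = hex 5
  rows 12-15 [u,v=11]: 0101  = hex 5
Counterexample vector (row 0 .. row 15) = 1010010101010101
Output column grouped in 4s = 1010 0101 0101 0101 = 0xA555
Convert to decimal digit by digit (value = value*16 + digit):
  A -> 10
  10*16 + 5 = 165
  165*16 + 5 = 2645
  2645*16 + 5 = 42325
Decimal = 42325

42325


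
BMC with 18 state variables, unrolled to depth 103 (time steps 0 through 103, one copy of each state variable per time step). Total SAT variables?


BMC unrolls to depth k, creating one copy of each state var for steps 0..k.
Step count = 103 + 1 = 104 (steps 0 through 103)
Vars per step = 18
Total = 18 * 104 = 1872

1872


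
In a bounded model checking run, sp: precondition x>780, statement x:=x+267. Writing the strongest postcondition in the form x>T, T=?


Formula: sp(P, x:=E) = exists old_x. (x = E[old_x/x]) AND P[old_x/x] (old_x is the value of x before the assignment; eliminate old_x by solving x = E[old_x/x] for old_x)
Step 1: Precondition P: x>780, i.e. old_x > 780
Step 2: Assignment gives x = old_x + 267, so old_x = x - 267
Step 3: Substitute into P: x - 267 > 780
Step 4: Simplify: x > 780+267 = 1047

1047


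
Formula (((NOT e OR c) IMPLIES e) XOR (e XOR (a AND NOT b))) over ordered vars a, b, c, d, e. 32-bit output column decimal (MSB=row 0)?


Formula: (((NOT e OR c) IMPLIES e) XOR (e XOR (a AND NOT b))) over a, b, c, d, e (32 rows)
Evaluate each row (bits = a,b,c,d,e, MSB first):
  row 0 [00000]: (((NOT 0 OR 0) IMPLIES 0) XOR (0 XOR (0 AND NOT 0))) -> 0
  row 1 [00001]: (((NOT 1 OR 0) IMPLIES 1) XOR (1 XOR (0 AND NOT 0))) -> 0
  row 2 [00010]: (((NOT 0 OR 0) IMPLIES 0) XOR (0 XOR (0 AND NOT 0))) -> 0
  row 3 [00011]: (((NOT 1 OR 0) IMPLIES 1) XOR (1 XOR (0 AND NOT 0))) -> 0
  row 4 [00100]: (((NOT 0 OR 1) IMPLIES 0) XOR (0 XOR (0 AND NOT 0))) -> 0
  row 5 [00101]: (((NOT 1 OR 1) IMPLIES 1) XOR (1 XOR (0 AND NOT 0))) -> 0
  row 6 [00110]: (((NOT 0 OR 1) IMPLIES 0) XOR (0 XOR (0 AND NOT 0))) -> 0
  row 7 [00111]: (((NOT 1 OR 1) IMPLIES 1) XOR (1 XOR (0 AND NOT 0))) -> 0
  row 8 [01000]: (((NOT 0 OR 0) IMPLIES 0) XOR (0 XOR (0 AND NOT 1))) -> 0
  row 9 [01001]: (((NOT 1 OR 0) IMPLIES 1) XOR (1 XOR (0 AND NOT 1))) -> 0
  row 10 [01010]: (((NOT 0 OR 0) IMPLIES 0) XOR (0 XOR (0 AND NOT 1))) -> 0
  row 11 [01011]: (((NOT 1 OR 0) IMPLIES 1) XOR (1 XOR (0 AND NOT 1))) -> 0
  row 12 [01100]: (((NOT 0 OR 1) IMPLIES 0) XOR (0 XOR (0 AND NOT 1))) -> 0
  row 13 [01101]: (((NOT 1 OR 1) IMPLIES 1) XOR (1 XOR (0 AND NOT 1))) -> 0
  row 14 [01110]: (((NOT 0 OR 1) IMPLIES 0) XOR (0 XOR (0 AND NOT 1))) -> 0
  row 15 [01111]: (((NOT 1 OR 1) IMPLIES 1) XOR (1 XOR (0 AND NOT 1))) -> 0
  row 16 [10000]: (((NOT 0 OR 0) IMPLIES 0) XOR (0 XOR (1 AND NOT 0))) -> 1
  row 17 [10001]: (((NOT 1 OR 0) IMPLIES 1) XOR (1 XOR (1 AND NOT 0))) -> 1
  row 18 [10010]: (((NOT 0 OR 0) IMPLIES 0) XOR (0 XOR (1 AND NOT 0))) -> 1
  row 19 [10011]: (((NOT 1 OR 0) IMPLIES 1) XOR (1 XOR (1 AND NOT 0))) -> 1
  row 20 [10100]: (((NOT 0 OR 1) IMPLIES 0) XOR (0 XOR (1 AND NOT 0))) -> 1
  row 21 [10101]: (((NOT 1 OR 1) IMPLIES 1) XOR (1 XOR (1 AND NOT 0))) -> 1
  row 22 [10110]: (((NOT 0 OR 1) IMPLIES 0) XOR (0 XOR (1 AND NOT 0))) -> 1
  row 23 [10111]: (((NOT 1 OR 1) IMPLIES 1) XOR (1 XOR (1 AND NOT 0))) -> 1
  row 24 [11000]: (((NOT 0 OR 0) IMPLIES 0) XOR (0 XOR (1 AND NOT 1))) -> 0
  row 25 [11001]: (((NOT 1 OR 0) IMPLIES 1) XOR (1 XOR (1 AND NOT 1))) -> 0
  row 26 [11010]: (((NOT 0 OR 0) IMPLIES 0) XOR (0 XOR (1 AND NOT 1))) -> 0
  row 27 [11011]: (((NOT 1 OR 0) IMPLIES 1) XOR (1 XOR (1 AND NOT 1))) -> 0
  row 28 [11100]: (((NOT 0 OR 1) IMPLIES 0) XOR (0 XOR (1 AND NOT 1))) -> 0
  row 29 [11101]: (((NOT 1 OR 1) IMPLIES 1) XOR (1 XOR (1 AND NOT 1))) -> 0
  row 30 [11110]: (((NOT 0 OR 1) IMPLIES 0) XOR (0 XOR (1 AND NOT 1))) -> 0
  row 31 [11111]: (((NOT 1 OR 1) IMPLIES 1) XOR (1 XOR (1 AND NOT 1))) -> 0
Full result column, 4 rows per line (a,b,c fixed per line; d,e runs 00..11 left to right):
  rows 0-3 [a,b,c=000]: 0000  = hex 0
  rows 4-7 [a,b,c=001]: 0000  = hex 0
  rows 8-11 [a,b,c=010]: 0000  = hex 0
  rows 12-15 [a,b,c=011]: 0000  = hex 0
  rows 16-19 [a,b,c=100]: 1111  = hex F
  rows 20-23 [a,b,c=101]: 1111  = hex F
  rows 24-27 [a,b,c=110]: 0000  = hex 0
  rows 28-31 [a,b,c=111]: 0000  = hex 0
Output column (row 0 .. row 31) = 00000000000000001111111100000000
Output column grouped in 4s = 0000 0000 0000 0000 1111 1111 0000 0000 = 0x0000FF00
Convert to decimal digit by digit (value = value*16 + digit):
  0 -> 0
  0*16 + 0 = 0
  0*16 + 0 = 0
  0*16 + 0 = 0
  0*16 + 15 (F) = 15
  15*16 + 15 (F) = 255
  255*16 + 0 = 4080
  4080*16 + 0 = 65280
Decimal = 65280

65280
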